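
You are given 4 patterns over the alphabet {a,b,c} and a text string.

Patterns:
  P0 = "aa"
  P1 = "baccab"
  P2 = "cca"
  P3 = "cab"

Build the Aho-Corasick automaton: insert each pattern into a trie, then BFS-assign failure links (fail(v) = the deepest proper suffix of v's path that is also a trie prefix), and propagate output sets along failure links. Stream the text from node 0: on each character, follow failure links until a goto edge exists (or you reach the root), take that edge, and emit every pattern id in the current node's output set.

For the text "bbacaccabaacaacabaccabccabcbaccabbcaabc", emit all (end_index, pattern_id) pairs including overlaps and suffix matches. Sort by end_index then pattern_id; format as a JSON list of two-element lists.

Build:
Trie nodes:
  0='ε' goto a→1 b→3 c→9
  1='a' goto a→2
  2='aa' goto ·  ←P0
  3='b' goto a→4
  4='ba' goto c→5
  5='bac' goto c→6
  6='bacc' goto a→7
  7='bacca' goto b→8
  8='baccab' goto ·  ←P1
  9='c' goto a→12 c→10
  10='cc' goto a→11
  11='cca' goto ·  ←P2
  12='ca' goto b→13
  13='cab' goto ·  ←P3

BFS fail/out derivation:
  n1('a'): parent n0 fail=0; on 'a' 0 → fail=0;  out ∅∪∅=∅
  n3('b'): parent n0 fail=0; on 'b' 0 → fail=0;  out ∅∪∅=∅
  n9('c'): parent n0 fail=0; on 'c' 0 → fail=0;  out ∅∪∅=∅
  n2('aa'): parent n1 fail=0; on 'a' 0 → fail=1;  out {0}∪∅={0}
  n4('ba'): parent n3 fail=0; on 'a' 0 → fail=1;  out ∅∪∅=∅
  n10('cc'): parent n9 fail=0; on 'c' 0 → fail=9;  out ∅∪∅=∅
  n12('ca'): parent n9 fail=0; on 'a' 0 → fail=1;  out ∅∪∅=∅
  n5('bac'): parent n4 fail=1; on 'c' 1→0 → fail=9;  out ∅∪∅=∅
  n11('cca'): parent n10 fail=9; on 'a' 9 → fail=12;  out {2}∪∅={2}
  n13('cab'): parent n12 fail=1; on 'b' 1→0 → fail=3;  out {3}∪∅={3}
  n6('bacc'): parent n5 fail=9; on 'c' 9 → fail=10;  out ∅∪∅=∅
  n7('bacca'): parent n6 fail=10; on 'a' 10 → fail=11;  out ∅∪{2}={2}
  n8('baccab'): parent n7 fail=11; on 'b' 11→12 → fail=13;  out {1}∪{3}={1,3}

Run:
pos 0 'b': at 3
pos 1 'b': at 3 (via fail)
pos 2 'a': at 4
pos 3 'c': at 5
pos 4 'a': at 12 (via fail)
pos 5 'c': at 9 (via fail)
pos 6 'c': at 10
pos 7 'a': at 11  → match P2@[5:7]
pos 8 'b': at 13 (via fail)  → match P3@[6:8]
pos 9 'a': at 4 (via fail)
pos 10 'a': at 2 (via fail)  → match P0@[9:10]
pos 11 'c': at 9 (via fail)
pos 12 'a': at 12
pos 13 'a': at 2 (via fail)  → match P0@[12:13]
pos 14 'c': at 9 (via fail)
pos 15 'a': at 12
pos 16 'b': at 13  → match P3@[14:16]
pos 17 'a': at 4 (via fail)
pos 18 'c': at 5
pos 19 'c': at 6
pos 20 'a': at 7  → match P2@[18:20]
pos 21 'b': at 8  → match P1@[16:21],P3@[19:21]
pos 22 'c': at 9 (via fail)
pos 23 'c': at 10
pos 24 'a': at 11  → match P2@[22:24]
pos 25 'b': at 13 (via fail)  → match P3@[23:25]
pos 26 'c': at 9 (via fail)
pos 27 'b': at 3 (via fail)
pos 28 'a': at 4
pos 29 'c': at 5
pos 30 'c': at 6
pos 31 'a': at 7  → match P2@[29:31]
pos 32 'b': at 8  → match P1@[27:32],P3@[30:32]
pos 33 'b': at 3 (via fail)
pos 34 'c': at 9 (via fail)
pos 35 'a': at 12
pos 36 'a': at 2 (via fail)  → match P0@[35:36]
pos 37 'b': at 3 (via fail)
pos 38 'c': at 9 (via fail)

Result: [[7,2],[8,3],[10,0],[13,0],[16,3],[20,2],[21,1],[21,3],[24,2],[25,3],[31,2],[32,1],[32,3],[36,0]]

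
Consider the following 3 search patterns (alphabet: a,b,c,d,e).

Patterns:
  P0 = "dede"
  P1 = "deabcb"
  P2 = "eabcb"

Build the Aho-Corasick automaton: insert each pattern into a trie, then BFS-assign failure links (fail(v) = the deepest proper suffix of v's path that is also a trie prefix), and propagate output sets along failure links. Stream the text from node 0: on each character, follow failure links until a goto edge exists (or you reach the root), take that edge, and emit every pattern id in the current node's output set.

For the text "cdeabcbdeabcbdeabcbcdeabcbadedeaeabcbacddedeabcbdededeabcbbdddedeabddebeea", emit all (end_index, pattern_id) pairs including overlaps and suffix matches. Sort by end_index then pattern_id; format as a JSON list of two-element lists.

Build:
Trie nodes:
  0='ε' goto d→1 e→9
  1='d' goto e→2
  2='de' goto a→5 d→3
  3='ded' goto e→4
  4='dede' goto ·  ←P0
  5='dea' goto b→6
  6='deab' goto c→7
  7='deabc' goto b→8
  8='deabcb' goto ·  ←P1
  9='e' goto a→10
  10='ea' goto b→11
  11='eab' goto c→12
  12='eabc' goto b→13
  13='eabcb' goto ·  ←P2

BFS fail/out derivation:
  fail(1) 'd': from fail(0)=0 chase 'd': 0 ⇒ 0;  out=∅∪out(0)=∅
  fail(9) 'e': from fail(0)=0 chase 'e': 0 ⇒ 0;  out=∅∪out(0)=∅
  fail(2) 'de': from fail(1)=0 chase 'e': 0 ⇒ 9;  out=∅∪out(9)=∅
  fail(10) 'ea': from fail(9)=0 chase 'a': 0 ⇒ 0;  out=∅∪out(0)=∅
  fail(3) 'ded': from fail(2)=9 chase 'd': 9→0 ⇒ 1;  out=∅∪out(1)=∅
  fail(5) 'dea': from fail(2)=9 chase 'a': 9 ⇒ 10;  out=∅∪out(10)=∅
  fail(11) 'eab': from fail(10)=0 chase 'b': 0 ⇒ 0;  out=∅∪out(0)=∅
  fail(4) 'dede': from fail(3)=1 chase 'e': 1 ⇒ 2;  out={0}∪out(2)={0}
  fail(6) 'deab': from fail(5)=10 chase 'b': 10 ⇒ 11;  out=∅∪out(11)=∅
  fail(12) 'eabc': from fail(11)=0 chase 'c': 0 ⇒ 0;  out=∅∪out(0)=∅
  fail(7) 'deabc': from fail(6)=11 chase 'c': 11 ⇒ 12;  out=∅∪out(12)=∅
  fail(13) 'eabcb': from fail(12)=0 chase 'b': 0 ⇒ 0;  out={2}∪out(0)={2}
  fail(8) 'deabcb': from fail(7)=12 chase 'b': 12 ⇒ 13;  out={1}∪out(13)={1,2}

Scan:
pos 0 'c': at 0
pos 1 'd': at 1
pos 2 'e': at 2
pos 3 'a': at 5
pos 4 'b': at 6
pos 5 'c': at 7
pos 6 'b': at 8  ** P1@[1:6],P2@[2:6]
pos 7 'd': at 1 (via fail)
pos 8 'e': at 2
pos 9 'a': at 5
pos 10 'b': at 6
pos 11 'c': at 7
pos 12 'b': at 8  ** P1@[7:12],P2@[8:12]
pos 13 'd': at 1 (via fail)
pos 14 'e': at 2
pos 15 'a': at 5
pos 16 'b': at 6
pos 17 'c': at 7
pos 18 'b': at 8  ** P1@[13:18],P2@[14:18]
pos 19 'c': at 0 (via fail)
pos 20 'd': at 1
pos 21 'e': at 2
pos 22 'a': at 5
pos 23 'b': at 6
pos 24 'c': at 7
pos 25 'b': at 8  ** P1@[20:25],P2@[21:25]
pos 26 'a': at 0 (via fail)
pos 27 'd': at 1
pos 28 'e': at 2
pos 29 'd': at 3
pos 30 'e': at 4  ** P0@[27:30]
pos 31 'a': at 5 (via fail)
pos 32 'e': at 9 (via fail)
pos 33 'a': at 10
pos 34 'b': at 11
pos 35 'c': at 12
pos 36 'b': at 13  ** P2@[32:36]
pos 37 'a': at 0 (via fail)
pos 38 'c': at 0
pos 39 'd': at 1
pos 40 'd': at 1 (via fail)
pos 41 'e': at 2
pos 42 'd': at 3
pos 43 'e': at 4  ** P0@[40:43]
pos 44 'a': at 5 (via fail)
pos 45 'b': at 6
pos 46 'c': at 7
pos 47 'b': at 8  ** P1@[42:47],P2@[43:47]
pos 48 'd': at 1 (via fail)
pos 49 'e': at 2
pos 50 'd': at 3
pos 51 'e': at 4  ** P0@[48:51]
pos 52 'd': at 3 (via fail)
pos 53 'e': at 4  ** P0@[50:53]
pos 54 'a': at 5 (via fail)
pos 55 'b': at 6
pos 56 'c': at 7
pos 57 'b': at 8  ** P1@[52:57],P2@[53:57]
pos 58 'b': at 0 (via fail)
pos 59 'd': at 1
pos 60 'd': at 1 (via fail)
pos 61 'd': at 1 (via fail)
pos 62 'e': at 2
pos 63 'd': at 3
pos 64 'e': at 4  ** P0@[61:64]
pos 65 'a': at 5 (via fail)
pos 66 'b': at 6
pos 67 'd': at 1 (via fail)
pos 68 'd': at 1 (via fail)
pos 69 'e': at 2
pos 70 'b': at 0 (via fail)
pos 71 'e': at 9
pos 72 'e': at 9 (via fail)
pos 73 'a': at 10

All matches (sorted): [[6,1],[6,2],[12,1],[12,2],[18,1],[18,2],[25,1],[25,2],[30,0],[36,2],[43,0],[47,1],[47,2],[51,0],[53,0],[57,1],[57,2],[64,0]]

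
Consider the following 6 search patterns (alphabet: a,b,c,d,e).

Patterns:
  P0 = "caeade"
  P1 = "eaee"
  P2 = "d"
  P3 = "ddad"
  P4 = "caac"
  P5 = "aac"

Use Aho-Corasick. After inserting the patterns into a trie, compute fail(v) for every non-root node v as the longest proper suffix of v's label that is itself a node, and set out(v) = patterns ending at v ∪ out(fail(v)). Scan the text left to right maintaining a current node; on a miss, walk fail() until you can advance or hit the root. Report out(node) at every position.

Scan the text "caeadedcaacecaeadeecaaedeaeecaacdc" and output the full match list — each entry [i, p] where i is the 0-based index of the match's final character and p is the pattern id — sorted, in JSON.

Build automaton:
Trie (insert patterns):
  0='ε' goto a→17 c→1 d→11 e→7
  1='c' goto a→2
  2='ca' goto a→15 e→3
  3='cae' goto a→4
  4='caea' goto d→5
  5='caead' goto e→6
  6='caeade' goto ·  [P0 ends]
  7='e' goto a→8
  8='ea' goto e→9
  9='eae' goto e→10
  10='eaee' goto ·  [P1 ends]
  11='d' goto d→12  [P2 ends]
  12='dd' goto a→13
  13='dda' goto d→14
  14='ddad' goto ·  [P3 ends]
  15='caa' goto c→16
  16='caac' goto ·  [P4 ends]
  17='a' goto a→18
  18='aa' goto c→19
  19='aac' goto ·  [P5 ends]

BFS fail/out derivation:
  fail(1) 'c': from fail(0)=0 chase 'c': 0 ⇒ 0;  out=∅∪out(0)=∅
  fail(7) 'e': from fail(0)=0 chase 'e': 0 ⇒ 0;  out=∅∪out(0)=∅
  fail(11) 'd': from fail(0)=0 chase 'd': 0 ⇒ 0;  out={2}∪out(0)={2}
  fail(17) 'a': from fail(0)=0 chase 'a': 0 ⇒ 0;  out=∅∪out(0)=∅
  fail(2) 'ca': from fail(1)=0 chase 'a': 0 ⇒ 17;  out=∅∪out(17)=∅
  fail(8) 'ea': from fail(7)=0 chase 'a': 0 ⇒ 17;  out=∅∪out(17)=∅
  fail(12) 'dd': from fail(11)=0 chase 'd': 0 ⇒ 11;  out=∅∪out(11)={2}
  fail(18) 'aa': from fail(17)=0 chase 'a': 0 ⇒ 17;  out=∅∪out(17)=∅
  fail(3) 'cae': from fail(2)=17 chase 'e': 17→0 ⇒ 7;  out=∅∪out(7)=∅
  fail(9) 'eae': from fail(8)=17 chase 'e': 17→0 ⇒ 7;  out=∅∪out(7)=∅
  fail(13) 'dda': from fail(12)=11 chase 'a': 11→0 ⇒ 17;  out=∅∪out(17)=∅
  fail(15) 'caa': from fail(2)=17 chase 'a': 17 ⇒ 18;  out=∅∪out(18)=∅
  fail(19) 'aac': from fail(18)=17 chase 'c': 17→0 ⇒ 1;  out={5}∪out(1)={5}
  fail(4) 'caea': from fail(3)=7 chase 'a': 7 ⇒ 8;  out=∅∪out(8)=∅
  fail(10) 'eaee': from fail(9)=7 chase 'e': 7→0 ⇒ 7;  out={1}∪out(7)={1}
  fail(14) 'ddad': from fail(13)=17 chase 'd': 17→0 ⇒ 11;  out={3}∪out(11)={2,3}
  fail(16) 'caac': from fail(15)=18 chase 'c': 18 ⇒ 19;  out={4}∪out(19)={4,5}
  fail(5) 'caead': from fail(4)=8 chase 'd': 8→17→0 ⇒ 11;  out=∅∪out(11)={2}
  fail(6) 'caeade': from fail(5)=11 chase 'e': 11→0 ⇒ 7;  out={0}∪out(7)={0}

Run:
[0] read 'c'  n0⇒n1
[1] read 'a'  n1⇒n2
[2] read 'e'  n2⇒n3
[3] read 'a'  n3⇒n4
[4] read 'd'  n4⇒n5  ** P2@[4:4]
[5] read 'e'  n5⇒n6  ** P0@[0:5]
[6] read 'd'  n6⇒n11 (via fail)  ** P2@[6:6]
[7] read 'c'  n11⇒n1 (via fail)
[8] read 'a'  n1⇒n2
[9] read 'a'  n2⇒n15
[10] read 'c'  n15⇒n16  ** P4@[7:10],P5@[8:10]
[11] read 'e'  n16⇒n7 (via fail)
[12] read 'c'  n7⇒n1 (via fail)
[13] read 'a'  n1⇒n2
[14] read 'e'  n2⇒n3
[15] read 'a'  n3⇒n4
[16] read 'd'  n4⇒n5  ** P2@[16:16]
[17] read 'e'  n5⇒n6  ** P0@[12:17]
[18] read 'e'  n6⇒n7 (via fail)
[19] read 'c'  n7⇒n1 (via fail)
[20] read 'a'  n1⇒n2
[21] read 'a'  n2⇒n15
[22] read 'e'  n15⇒n7 (via fail)
[23] read 'd'  n7⇒n11 (via fail)  ** P2@[23:23]
[24] read 'e'  n11⇒n7 (via fail)
[25] read 'a'  n7⇒n8
[26] read 'e'  n8⇒n9
[27] read 'e'  n9⇒n10  ** P1@[24:27]
[28] read 'c'  n10⇒n1 (via fail)
[29] read 'a'  n1⇒n2
[30] read 'a'  n2⇒n15
[31] read 'c'  n15⇒n16  ** P4@[28:31],P5@[29:31]
[32] read 'd'  n16⇒n11 (via fail)  ** P2@[32:32]
[33] read 'c'  n11⇒n1 (via fail)

Result: [[4,2],[5,0],[6,2],[10,4],[10,5],[16,2],[17,0],[23,2],[27,1],[31,4],[31,5],[32,2]]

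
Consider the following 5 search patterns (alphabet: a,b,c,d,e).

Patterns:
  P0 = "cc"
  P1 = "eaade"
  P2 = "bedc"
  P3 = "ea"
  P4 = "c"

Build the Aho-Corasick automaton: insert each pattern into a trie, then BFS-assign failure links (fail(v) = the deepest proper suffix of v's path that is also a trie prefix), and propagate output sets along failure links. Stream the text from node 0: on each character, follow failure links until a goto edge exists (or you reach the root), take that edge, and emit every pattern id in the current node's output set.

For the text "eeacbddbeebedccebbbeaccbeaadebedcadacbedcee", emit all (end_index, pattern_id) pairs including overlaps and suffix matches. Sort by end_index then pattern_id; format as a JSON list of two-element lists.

Build:
Trie (insert patterns):
  n0 'ε': b→8 c→1 e→3
  n1 'c': c→2  ←P4
  n2 'cc': ·  ←P0
  n3 'e': a→4
  n4 'ea': a→5  ←P3
  n5 'eaa': d→6
  n6 'eaad': e→7
  n7 'eaade': ·  ←P1
  n8 'b': e→9
  n9 'be': d→10
  n10 'bed': c→11
  n11 'bedc': ·  ←P2

BFS fail/out derivation:
  n1('c'): parent n0 fail=0; on 'c' 0 → fail=0;  out {4}∪∅={4}
  n3('e'): parent n0 fail=0; on 'e' 0 → fail=0;  out ∅∪∅=∅
  n8('b'): parent n0 fail=0; on 'b' 0 → fail=0;  out ∅∪∅=∅
  n2('cc'): parent n1 fail=0; on 'c' 0 → fail=1;  out {0}∪{4}={0,4}
  n4('ea'): parent n3 fail=0; on 'a' 0 → fail=0;  out {3}∪∅={3}
  n9('be'): parent n8 fail=0; on 'e' 0 → fail=3;  out ∅∪∅=∅
  n5('eaa'): parent n4 fail=0; on 'a' 0 → fail=0;  out ∅∪∅=∅
  n10('bed'): parent n9 fail=3; on 'd' 3→0 → fail=0;  out ∅∪∅=∅
  n6('eaad'): parent n5 fail=0; on 'd' 0 → fail=0;  out ∅∪∅=∅
  n11('bedc'): parent n10 fail=0; on 'c' 0 → fail=1;  out {2}∪{4}={2,4}
  n7('eaade'): parent n6 fail=0; on 'e' 0 → fail=3;  out {1}∪∅={1}

Text stream:
i=0 'e': node 0→3
i=1 'e': node 3→3 (via fail)
i=2 'a': node 3→4  emit P3@[1:2]
i=3 'c': node 4→1 (via fail)  emit P4@[3:3]
i=4 'b': node 1→8 (via fail)
i=5 'd': node 8→0 (via fail)
i=6 'd': node 0→0
i=7 'b': node 0→8
i=8 'e': node 8→9
i=9 'e': node 9→3 (via fail)
i=10 'b': node 3→8 (via fail)
i=11 'e': node 8→9
i=12 'd': node 9→10
i=13 'c': node 10→11  emit P2@[10:13],P4@[13:13]
i=14 'c': node 11→2 (via fail)  emit P0@[13:14],P4@[14:14]
i=15 'e': node 2→3 (via fail)
i=16 'b': node 3→8 (via fail)
i=17 'b': node 8→8 (via fail)
i=18 'b': node 8→8 (via fail)
i=19 'e': node 8→9
i=20 'a': node 9→4 (via fail)  emit P3@[19:20]
i=21 'c': node 4→1 (via fail)  emit P4@[21:21]
i=22 'c': node 1→2  emit P0@[21:22],P4@[22:22]
i=23 'b': node 2→8 (via fail)
i=24 'e': node 8→9
i=25 'a': node 9→4 (via fail)  emit P3@[24:25]
i=26 'a': node 4→5
i=27 'd': node 5→6
i=28 'e': node 6→7  emit P1@[24:28]
i=29 'b': node 7→8 (via fail)
i=30 'e': node 8→9
i=31 'd': node 9→10
i=32 'c': node 10→11  emit P2@[29:32],P4@[32:32]
i=33 'a': node 11→0 (via fail)
i=34 'd': node 0→0
i=35 'a': node 0→0
i=36 'c': node 0→1  emit P4@[36:36]
i=37 'b': node 1→8 (via fail)
i=38 'e': node 8→9
i=39 'd': node 9→10
i=40 'c': node 10→11  emit P2@[37:40],P4@[40:40]
i=41 'e': node 11→3 (via fail)
i=42 'e': node 3→3 (via fail)

Result: [[2,3],[3,4],[13,2],[13,4],[14,0],[14,4],[20,3],[21,4],[22,0],[22,4],[25,3],[28,1],[32,2],[32,4],[36,4],[40,2],[40,4]]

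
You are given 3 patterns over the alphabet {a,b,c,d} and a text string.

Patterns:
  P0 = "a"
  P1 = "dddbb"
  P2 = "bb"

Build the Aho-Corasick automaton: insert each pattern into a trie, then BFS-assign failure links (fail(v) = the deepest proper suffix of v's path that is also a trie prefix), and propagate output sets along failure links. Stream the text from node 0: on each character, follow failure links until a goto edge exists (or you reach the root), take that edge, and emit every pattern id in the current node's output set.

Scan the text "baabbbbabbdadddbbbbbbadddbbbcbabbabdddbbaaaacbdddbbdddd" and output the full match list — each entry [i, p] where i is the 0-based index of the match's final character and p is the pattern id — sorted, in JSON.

Construct AC machine:
Trie (insert patterns):
  n0 'ε': a→1 b→7 d→2
  n1 'a': ·  ←P0
  n2 'd': d→3
  n3 'dd': d→4
  n4 'ddd': b→5
  n5 'dddb': b→6
  n6 'dddbb': ·  ←P1
  n7 'b': b→8
  n8 'bb': ·  ←P2

Failure links (BFS by depth):
  fail(1) 'a': from fail(0)=0 chase 'a': 0 ⇒ 0;  out={0}∪out(0)={0}
  fail(2) 'd': from fail(0)=0 chase 'd': 0 ⇒ 0;  out=∅∪out(0)=∅
  fail(7) 'b': from fail(0)=0 chase 'b': 0 ⇒ 0;  out=∅∪out(0)=∅
  fail(3) 'dd': from fail(2)=0 chase 'd': 0 ⇒ 2;  out=∅∪out(2)=∅
  fail(8) 'bb': from fail(7)=0 chase 'b': 0 ⇒ 7;  out={2}∪out(7)={2}
  fail(4) 'ddd': from fail(3)=2 chase 'd': 2 ⇒ 3;  out=∅∪out(3)=∅
  fail(5) 'dddb': from fail(4)=3 chase 'b': 3→2→0 ⇒ 7;  out=∅∪out(7)=∅
  fail(6) 'dddbb': from fail(5)=7 chase 'b': 7 ⇒ 8;  out={1}∪out(8)={1,2}

Run:
pos 0 'b': at 7
pos 1 'a': at 1 (via fail)  emit P0@[1:1]
pos 2 'a': at 1 (via fail)  emit P0@[2:2]
pos 3 'b': at 7 (via fail)
pos 4 'b': at 8  emit P2@[3:4]
pos 5 'b': at 8 (via fail)  emit P2@[4:5]
pos 6 'b': at 8 (via fail)  emit P2@[5:6]
pos 7 'a': at 1 (via fail)  emit P0@[7:7]
pos 8 'b': at 7 (via fail)
pos 9 'b': at 8  emit P2@[8:9]
pos 10 'd': at 2 (via fail)
pos 11 'a': at 1 (via fail)  emit P0@[11:11]
pos 12 'd': at 2 (via fail)
pos 13 'd': at 3
pos 14 'd': at 4
pos 15 'b': at 5
pos 16 'b': at 6  emit P1@[12:16],P2@[15:16]
pos 17 'b': at 8 (via fail)  emit P2@[16:17]
pos 18 'b': at 8 (via fail)  emit P2@[17:18]
pos 19 'b': at 8 (via fail)  emit P2@[18:19]
pos 20 'b': at 8 (via fail)  emit P2@[19:20]
pos 21 'a': at 1 (via fail)  emit P0@[21:21]
pos 22 'd': at 2 (via fail)
pos 23 'd': at 3
pos 24 'd': at 4
pos 25 'b': at 5
pos 26 'b': at 6  emit P1@[22:26],P2@[25:26]
pos 27 'b': at 8 (via fail)  emit P2@[26:27]
pos 28 'c': at 0 (via fail)
pos 29 'b': at 7
pos 30 'a': at 1 (via fail)  emit P0@[30:30]
pos 31 'b': at 7 (via fail)
pos 32 'b': at 8  emit P2@[31:32]
pos 33 'a': at 1 (via fail)  emit P0@[33:33]
pos 34 'b': at 7 (via fail)
pos 35 'd': at 2 (via fail)
pos 36 'd': at 3
pos 37 'd': at 4
pos 38 'b': at 5
pos 39 'b': at 6  emit P1@[35:39],P2@[38:39]
pos 40 'a': at 1 (via fail)  emit P0@[40:40]
pos 41 'a': at 1 (via fail)  emit P0@[41:41]
pos 42 'a': at 1 (via fail)  emit P0@[42:42]
pos 43 'a': at 1 (via fail)  emit P0@[43:43]
pos 44 'c': at 0 (via fail)
pos 45 'b': at 7
pos 46 'd': at 2 (via fail)
pos 47 'd': at 3
pos 48 'd': at 4
pos 49 'b': at 5
pos 50 'b': at 6  emit P1@[46:50],P2@[49:50]
pos 51 'd': at 2 (via fail)
pos 52 'd': at 3
pos 53 'd': at 4
pos 54 'd': at 4 (via fail)

All matches (sorted): [[1,0],[2,0],[4,2],[5,2],[6,2],[7,0],[9,2],[11,0],[16,1],[16,2],[17,2],[18,2],[19,2],[20,2],[21,0],[26,1],[26,2],[27,2],[30,0],[32,2],[33,0],[39,1],[39,2],[40,0],[41,0],[42,0],[43,0],[50,1],[50,2]]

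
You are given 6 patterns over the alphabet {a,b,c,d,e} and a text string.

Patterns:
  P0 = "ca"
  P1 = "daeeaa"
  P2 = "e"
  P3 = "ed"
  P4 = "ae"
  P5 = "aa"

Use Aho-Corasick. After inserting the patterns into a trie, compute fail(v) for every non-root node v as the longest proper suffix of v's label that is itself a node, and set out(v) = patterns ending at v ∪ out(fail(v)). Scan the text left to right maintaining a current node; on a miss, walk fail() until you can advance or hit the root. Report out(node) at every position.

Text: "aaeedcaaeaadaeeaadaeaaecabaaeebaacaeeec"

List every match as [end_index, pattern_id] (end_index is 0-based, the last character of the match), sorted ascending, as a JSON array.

Build:
Trie (insert patterns):
  n0 'ε': a→11 c→1 d→3 e→9
  n1 'c': a→2
  n2 'ca': ·  [P0 ends]
  n3 'd': a→4
  n4 'da': e→5
  n5 'dae': e→6
  n6 'daee': a→7
  n7 'daeea': a→8
  n8 'daeeaa': ·  [P1 ends]
  n9 'e': d→10  [P2 ends]
  n10 'ed': ·  [P3 ends]
  n11 'a': a→13 e→12
  n12 'ae': ·  [P4 ends]
  n13 'aa': ·  [P5 ends]

BFS fail/out derivation:
  fail(1) 'c': from fail(0)=0 chase 'c': 0 ⇒ 0;  out=∅∪out(0)=∅
  fail(3) 'd': from fail(0)=0 chase 'd': 0 ⇒ 0;  out=∅∪out(0)=∅
  fail(9) 'e': from fail(0)=0 chase 'e': 0 ⇒ 0;  out={2}∪out(0)={2}
  fail(11) 'a': from fail(0)=0 chase 'a': 0 ⇒ 0;  out=∅∪out(0)=∅
  fail(2) 'ca': from fail(1)=0 chase 'a': 0 ⇒ 11;  out={0}∪out(11)={0}
  fail(4) 'da': from fail(3)=0 chase 'a': 0 ⇒ 11;  out=∅∪out(11)=∅
  fail(10) 'ed': from fail(9)=0 chase 'd': 0 ⇒ 3;  out={3}∪out(3)={3}
  fail(12) 'ae': from fail(11)=0 chase 'e': 0 ⇒ 9;  out={4}∪out(9)={2,4}
  fail(13) 'aa': from fail(11)=0 chase 'a': 0 ⇒ 11;  out={5}∪out(11)={5}
  fail(5) 'dae': from fail(4)=11 chase 'e': 11 ⇒ 12;  out=∅∪out(12)={2,4}
  fail(6) 'daee': from fail(5)=12 chase 'e': 12→9→0 ⇒ 9;  out=∅∪out(9)={2}
  fail(7) 'daeea': from fail(6)=9 chase 'a': 9→0 ⇒ 11;  out=∅∪out(11)=∅
  fail(8) 'daeeaa': from fail(7)=11 chase 'a': 11 ⇒ 13;  out={1}∪out(13)={1,5}

Text stream:
[0] read 'a'  n0⇒n11
[1] read 'a'  n11⇒n13  emit P5@[0:1]
[2] read 'e'  n13⇒n12 (via fail)  emit P2@[2:2],P4@[1:2]
[3] read 'e'  n12⇒n9 (via fail)  emit P2@[3:3]
[4] read 'd'  n9⇒n10  emit P3@[3:4]
[5] read 'c'  n10⇒n1 (via fail)
[6] read 'a'  n1⇒n2  emit P0@[5:6]
[7] read 'a'  n2⇒n13 (via fail)  emit P5@[6:7]
[8] read 'e'  n13⇒n12 (via fail)  emit P2@[8:8],P4@[7:8]
[9] read 'a'  n12⇒n11 (via fail)
[10] read 'a'  n11⇒n13  emit P5@[9:10]
[11] read 'd'  n13⇒n3 (via fail)
[12] read 'a'  n3⇒n4
[13] read 'e'  n4⇒n5  emit P2@[13:13],P4@[12:13]
[14] read 'e'  n5⇒n6  emit P2@[14:14]
[15] read 'a'  n6⇒n7
[16] read 'a'  n7⇒n8  emit P1@[11:16],P5@[15:16]
[17] read 'd'  n8⇒n3 (via fail)
[18] read 'a'  n3⇒n4
[19] read 'e'  n4⇒n5  emit P2@[19:19],P4@[18:19]
[20] read 'a'  n5⇒n11 (via fail)
[21] read 'a'  n11⇒n13  emit P5@[20:21]
[22] read 'e'  n13⇒n12 (via fail)  emit P2@[22:22],P4@[21:22]
[23] read 'c'  n12⇒n1 (via fail)
[24] read 'a'  n1⇒n2  emit P0@[23:24]
[25] read 'b'  n2⇒n0 (via fail)
[26] read 'a'  n0⇒n11
[27] read 'a'  n11⇒n13  emit P5@[26:27]
[28] read 'e'  n13⇒n12 (via fail)  emit P2@[28:28],P4@[27:28]
[29] read 'e'  n12⇒n9 (via fail)  emit P2@[29:29]
[30] read 'b'  n9⇒n0 (via fail)
[31] read 'a'  n0⇒n11
[32] read 'a'  n11⇒n13  emit P5@[31:32]
[33] read 'c'  n13⇒n1 (via fail)
[34] read 'a'  n1⇒n2  emit P0@[33:34]
[35] read 'e'  n2⇒n12 (via fail)  emit P2@[35:35],P4@[34:35]
[36] read 'e'  n12⇒n9 (via fail)  emit P2@[36:36]
[37] read 'e'  n9⇒n9 (via fail)  emit P2@[37:37]
[38] read 'c'  n9⇒n1 (via fail)

Matches: [[1,5],[2,2],[2,4],[3,2],[4,3],[6,0],[7,5],[8,2],[8,4],[10,5],[13,2],[13,4],[14,2],[16,1],[16,5],[19,2],[19,4],[21,5],[22,2],[22,4],[24,0],[27,5],[28,2],[28,4],[29,2],[32,5],[34,0],[35,2],[35,4],[36,2],[37,2]]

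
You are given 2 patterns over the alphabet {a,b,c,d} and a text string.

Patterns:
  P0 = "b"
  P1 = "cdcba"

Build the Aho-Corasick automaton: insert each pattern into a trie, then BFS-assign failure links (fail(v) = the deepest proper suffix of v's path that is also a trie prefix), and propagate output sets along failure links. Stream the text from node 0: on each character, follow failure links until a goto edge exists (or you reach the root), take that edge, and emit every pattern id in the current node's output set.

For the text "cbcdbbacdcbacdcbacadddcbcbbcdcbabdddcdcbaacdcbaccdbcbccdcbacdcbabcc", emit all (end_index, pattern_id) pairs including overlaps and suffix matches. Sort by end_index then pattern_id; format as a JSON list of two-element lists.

Construct AC machine:
Trie nodes:
  n0 'ε': b→1 c→2
  n1 'b': ·  ←P0
  n2 'c': d→3
  n3 'cd': c→4
  n4 'cdc': b→5
  n5 'cdcb': a→6
  n6 'cdcba': ·  ←P1

Failure links (BFS by depth):
  fail(1) 'b': from fail(0)=0 chase 'b': 0 ⇒ 0;  out={0}∪out(0)={0}
  fail(2) 'c': from fail(0)=0 chase 'c': 0 ⇒ 0;  out=∅∪out(0)=∅
  fail(3) 'cd': from fail(2)=0 chase 'd': 0 ⇒ 0;  out=∅∪out(0)=∅
  fail(4) 'cdc': from fail(3)=0 chase 'c': 0 ⇒ 2;  out=∅∪out(2)=∅
  fail(5) 'cdcb': from fail(4)=2 chase 'b': 2→0 ⇒ 1;  out=∅∪out(1)={0}
  fail(6) 'cdcba': from fail(5)=1 chase 'a': 1→0 ⇒ 0;  out={1}∪out(0)={1}

Run:
pos 0 'c': at 2
pos 1 'b': at 1 ·f  → match P0@[1:1]
pos 2 'c': at 2 ·f
pos 3 'd': at 3
pos 4 'b': at 1 ·f  → match P0@[4:4]
pos 5 'b': at 1 ·f  → match P0@[5:5]
pos 6 'a': at 0 ·f
pos 7 'c': at 2
pos 8 'd': at 3
pos 9 'c': at 4
pos 10 'b': at 5  → match P0@[10:10]
pos 11 'a': at 6  → match P1@[7:11]
pos 12 'c': at 2 ·f
pos 13 'd': at 3
pos 14 'c': at 4
pos 15 'b': at 5  → match P0@[15:15]
pos 16 'a': at 6  → match P1@[12:16]
pos 17 'c': at 2 ·f
pos 18 'a': at 0 ·f
pos 19 'd': at 0
pos 20 'd': at 0
pos 21 'd': at 0
pos 22 'c': at 2
pos 23 'b': at 1 ·f  → match P0@[23:23]
pos 24 'c': at 2 ·f
pos 25 'b': at 1 ·f  → match P0@[25:25]
pos 26 'b': at 1 ·f  → match P0@[26:26]
pos 27 'c': at 2 ·f
pos 28 'd': at 3
pos 29 'c': at 4
pos 30 'b': at 5  → match P0@[30:30]
pos 31 'a': at 6  → match P1@[27:31]
pos 32 'b': at 1 ·f  → match P0@[32:32]
pos 33 'd': at 0 ·f
pos 34 'd': at 0
pos 35 'd': at 0
pos 36 'c': at 2
pos 37 'd': at 3
pos 38 'c': at 4
pos 39 'b': at 5  → match P0@[39:39]
pos 40 'a': at 6  → match P1@[36:40]
pos 41 'a': at 0 ·f
pos 42 'c': at 2
pos 43 'd': at 3
pos 44 'c': at 4
pos 45 'b': at 5  → match P0@[45:45]
pos 46 'a': at 6  → match P1@[42:46]
pos 47 'c': at 2 ·f
pos 48 'c': at 2 ·f
pos 49 'd': at 3
pos 50 'b': at 1 ·f  → match P0@[50:50]
pos 51 'c': at 2 ·f
pos 52 'b': at 1 ·f  → match P0@[52:52]
pos 53 'c': at 2 ·f
pos 54 'c': at 2 ·f
pos 55 'd': at 3
pos 56 'c': at 4
pos 57 'b': at 5  → match P0@[57:57]
pos 58 'a': at 6  → match P1@[54:58]
pos 59 'c': at 2 ·f
pos 60 'd': at 3
pos 61 'c': at 4
pos 62 'b': at 5  → match P0@[62:62]
pos 63 'a': at 6  → match P1@[59:63]
pos 64 'b': at 1 ·f  → match P0@[64:64]
pos 65 'c': at 2 ·f
pos 66 'c': at 2 ·f

Result: [[1,0],[4,0],[5,0],[10,0],[11,1],[15,0],[16,1],[23,0],[25,0],[26,0],[30,0],[31,1],[32,0],[39,0],[40,1],[45,0],[46,1],[50,0],[52,0],[57,0],[58,1],[62,0],[63,1],[64,0]]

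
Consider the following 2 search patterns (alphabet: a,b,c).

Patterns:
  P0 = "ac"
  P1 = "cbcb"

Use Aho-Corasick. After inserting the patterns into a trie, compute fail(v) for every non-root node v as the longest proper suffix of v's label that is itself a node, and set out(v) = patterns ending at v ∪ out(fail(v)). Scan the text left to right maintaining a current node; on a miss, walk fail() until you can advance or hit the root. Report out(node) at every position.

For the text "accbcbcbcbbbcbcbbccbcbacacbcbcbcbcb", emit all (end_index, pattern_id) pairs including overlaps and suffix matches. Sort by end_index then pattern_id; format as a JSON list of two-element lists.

Build:
Trie (insert patterns):
  0='ε' goto a→1 c→3
  1='a' goto c→2
  2='ac' goto ·  ←P0
  3='c' goto b→4
  4='cb' goto c→5
  5='cbc' goto b→6
  6='cbcb' goto ·  ←P1

BFS fail/out derivation:
  n1('a'): parent n0 fail=0; on 'a' 0 → fail=0;  out ∅∪∅=∅
  n3('c'): parent n0 fail=0; on 'c' 0 → fail=0;  out ∅∪∅=∅
  n2('ac'): parent n1 fail=0; on 'c' 0 → fail=3;  out {0}∪∅={0}
  n4('cb'): parent n3 fail=0; on 'b' 0 → fail=0;  out ∅∪∅=∅
  n5('cbc'): parent n4 fail=0; on 'c' 0 → fail=3;  out ∅∪∅=∅
  n6('cbcb'): parent n5 fail=3; on 'b' 3 → fail=4;  out {1}∪∅={1}

Run:
pos 0 'a': at 1
pos 1 'c': at 2  ** P0@[0:1]
pos 2 'c': at 3 ·f
pos 3 'b': at 4
pos 4 'c': at 5
pos 5 'b': at 6  ** P1@[2:5]
pos 6 'c': at 5 ·f
pos 7 'b': at 6  ** P1@[4:7]
pos 8 'c': at 5 ·f
pos 9 'b': at 6  ** P1@[6:9]
pos 10 'b': at 0 ·f
pos 11 'b': at 0
pos 12 'c': at 3
pos 13 'b': at 4
pos 14 'c': at 5
pos 15 'b': at 6  ** P1@[12:15]
pos 16 'b': at 0 ·f
pos 17 'c': at 3
pos 18 'c': at 3 ·f
pos 19 'b': at 4
pos 20 'c': at 5
pos 21 'b': at 6  ** P1@[18:21]
pos 22 'a': at 1 ·f
pos 23 'c': at 2  ** P0@[22:23]
pos 24 'a': at 1 ·f
pos 25 'c': at 2  ** P0@[24:25]
pos 26 'b': at 4 ·f
pos 27 'c': at 5
pos 28 'b': at 6  ** P1@[25:28]
pos 29 'c': at 5 ·f
pos 30 'b': at 6  ** P1@[27:30]
pos 31 'c': at 5 ·f
pos 32 'b': at 6  ** P1@[29:32]
pos 33 'c': at 5 ·f
pos 34 'b': at 6  ** P1@[31:34]

All matches (sorted): [[1,0],[5,1],[7,1],[9,1],[15,1],[21,1],[23,0],[25,0],[28,1],[30,1],[32,1],[34,1]]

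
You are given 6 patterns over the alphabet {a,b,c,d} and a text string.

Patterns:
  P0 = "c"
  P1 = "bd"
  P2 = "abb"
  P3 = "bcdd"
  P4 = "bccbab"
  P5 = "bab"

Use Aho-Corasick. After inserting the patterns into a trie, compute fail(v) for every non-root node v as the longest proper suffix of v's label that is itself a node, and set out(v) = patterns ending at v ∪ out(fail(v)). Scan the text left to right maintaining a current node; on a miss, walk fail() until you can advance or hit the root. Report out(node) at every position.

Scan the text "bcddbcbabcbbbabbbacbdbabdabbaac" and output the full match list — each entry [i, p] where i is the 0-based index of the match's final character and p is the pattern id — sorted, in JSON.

Build:
Trie (insert patterns):
  n0 'ε': a→4 b→2 c→1
  n1 'c': ·  ←P0
  n2 'b': a→14 c→7 d→3
  n3 'bd': ·  ←P1
  n4 'a': b→5
  n5 'ab': b→6
  n6 'abb': ·  ←P2
  n7 'bc': c→10 d→8
  n8 'bcd': d→9
  n9 'bcdd': ·  ←P3
  n10 'bcc': b→11
  n11 'bccb': a→12
  n12 'bccba': b→13
  n13 'bccbab': ·  ←P4
  n14 'ba': b→15
  n15 'bab': ·  ←P5

Failure links (BFS by depth):
  fail(1) 'c': from fail(0)=0 chase 'c': 0 ⇒ 0;  out={0}∪out(0)={0}
  fail(2) 'b': from fail(0)=0 chase 'b': 0 ⇒ 0;  out=∅∪out(0)=∅
  fail(4) 'a': from fail(0)=0 chase 'a': 0 ⇒ 0;  out=∅∪out(0)=∅
  fail(3) 'bd': from fail(2)=0 chase 'd': 0 ⇒ 0;  out={1}∪out(0)={1}
  fail(5) 'ab': from fail(4)=0 chase 'b': 0 ⇒ 2;  out=∅∪out(2)=∅
  fail(7) 'bc': from fail(2)=0 chase 'c': 0 ⇒ 1;  out=∅∪out(1)={0}
  fail(14) 'ba': from fail(2)=0 chase 'a': 0 ⇒ 4;  out=∅∪out(4)=∅
  fail(6) 'abb': from fail(5)=2 chase 'b': 2→0 ⇒ 2;  out={2}∪out(2)={2}
  fail(8) 'bcd': from fail(7)=1 chase 'd': 1→0 ⇒ 0;  out=∅∪out(0)=∅
  fail(10) 'bcc': from fail(7)=1 chase 'c': 1→0 ⇒ 1;  out=∅∪out(1)={0}
  fail(15) 'bab': from fail(14)=4 chase 'b': 4 ⇒ 5;  out={5}∪out(5)={5}
  fail(9) 'bcdd': from fail(8)=0 chase 'd': 0 ⇒ 0;  out={3}∪out(0)={3}
  fail(11) 'bccb': from fail(10)=1 chase 'b': 1→0 ⇒ 2;  out=∅∪out(2)=∅
  fail(12) 'bccba': from fail(11)=2 chase 'a': 2 ⇒ 14;  out=∅∪out(14)=∅
  fail(13) 'bccbab': from fail(12)=14 chase 'b': 14 ⇒ 15;  out={4}∪out(15)={4,5}

Text stream:
i=0 'b': node 0→2
i=1 'c': node 2→7  ** P0@[1:1]
i=2 'd': node 7→8
i=3 'd': node 8→9  ** P3@[0:3]
i=4 'b': node 9→2 (fail-walked)
i=5 'c': node 2→7  ** P0@[5:5]
i=6 'b': node 7→2 (fail-walked)
i=7 'a': node 2→14
i=8 'b': node 14→15  ** P5@[6:8]
i=9 'c': node 15→7 (fail-walked)  ** P0@[9:9]
i=10 'b': node 7→2 (fail-walked)
i=11 'b': node 2→2 (fail-walked)
i=12 'b': node 2→2 (fail-walked)
i=13 'a': node 2→14
i=14 'b': node 14→15  ** P5@[12:14]
i=15 'b': node 15→6 (fail-walked)  ** P2@[13:15]
i=16 'b': node 6→2 (fail-walked)
i=17 'a': node 2→14
i=18 'c': node 14→1 (fail-walked)  ** P0@[18:18]
i=19 'b': node 1→2 (fail-walked)
i=20 'd': node 2→3  ** P1@[19:20]
i=21 'b': node 3→2 (fail-walked)
i=22 'a': node 2→14
i=23 'b': node 14→15  ** P5@[21:23]
i=24 'd': node 15→3 (fail-walked)  ** P1@[23:24]
i=25 'a': node 3→4 (fail-walked)
i=26 'b': node 4→5
i=27 'b': node 5→6  ** P2@[25:27]
i=28 'a': node 6→14 (fail-walked)
i=29 'a': node 14→4 (fail-walked)
i=30 'c': node 4→1 (fail-walked)  ** P0@[30:30]

Result: [[1,0],[3,3],[5,0],[8,5],[9,0],[14,5],[15,2],[18,0],[20,1],[23,5],[24,1],[27,2],[30,0]]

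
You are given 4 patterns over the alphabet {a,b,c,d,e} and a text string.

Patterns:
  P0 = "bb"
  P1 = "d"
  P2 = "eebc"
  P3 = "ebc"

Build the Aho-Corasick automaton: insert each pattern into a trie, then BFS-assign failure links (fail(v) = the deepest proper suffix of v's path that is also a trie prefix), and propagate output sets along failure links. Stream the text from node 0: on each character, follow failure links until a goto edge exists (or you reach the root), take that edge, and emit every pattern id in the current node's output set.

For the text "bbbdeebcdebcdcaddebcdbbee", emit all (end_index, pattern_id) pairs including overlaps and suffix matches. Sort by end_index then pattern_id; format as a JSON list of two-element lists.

Build:
Trie nodes:
  0='ε' goto b→1 d→3 e→4
  1='b' goto b→2
  2='bb' goto ·  ←P0
  3='d' goto ·  ←P1
  4='e' goto b→8 e→5
  5='ee' goto b→6
  6='eeb' goto c→7
  7='eebc' goto ·  ←P2
  8='eb' goto c→9
  9='ebc' goto ·  ←P3

BFS fail/out derivation:
  fail(1) 'b': from fail(0)=0 chase 'b': 0 ⇒ 0;  out=∅∪out(0)=∅
  fail(3) 'd': from fail(0)=0 chase 'd': 0 ⇒ 0;  out={1}∪out(0)={1}
  fail(4) 'e': from fail(0)=0 chase 'e': 0 ⇒ 0;  out=∅∪out(0)=∅
  fail(2) 'bb': from fail(1)=0 chase 'b': 0 ⇒ 1;  out={0}∪out(1)={0}
  fail(5) 'ee': from fail(4)=0 chase 'e': 0 ⇒ 4;  out=∅∪out(4)=∅
  fail(8) 'eb': from fail(4)=0 chase 'b': 0 ⇒ 1;  out=∅∪out(1)=∅
  fail(6) 'eeb': from fail(5)=4 chase 'b': 4 ⇒ 8;  out=∅∪out(8)=∅
  fail(9) 'ebc': from fail(8)=1 chase 'c': 1→0 ⇒ 0;  out={3}∪out(0)={3}
  fail(7) 'eebc': from fail(6)=8 chase 'c': 8 ⇒ 9;  out={2}∪out(9)={2,3}

Run:
pos 0 'b': at 1
pos 1 'b': at 2  → match P0@[0:1]
pos 2 'b': at 2 ·f  → match P0@[1:2]
pos 3 'd': at 3 ·f  → match P1@[3:3]
pos 4 'e': at 4 ·f
pos 5 'e': at 5
pos 6 'b': at 6
pos 7 'c': at 7  → match P2@[4:7],P3@[5:7]
pos 8 'd': at 3 ·f  → match P1@[8:8]
pos 9 'e': at 4 ·f
pos 10 'b': at 8
pos 11 'c': at 9  → match P3@[9:11]
pos 12 'd': at 3 ·f  → match P1@[12:12]
pos 13 'c': at 0 ·f
pos 14 'a': at 0
pos 15 'd': at 3  → match P1@[15:15]
pos 16 'd': at 3 ·f  → match P1@[16:16]
pos 17 'e': at 4 ·f
pos 18 'b': at 8
pos 19 'c': at 9  → match P3@[17:19]
pos 20 'd': at 3 ·f  → match P1@[20:20]
pos 21 'b': at 1 ·f
pos 22 'b': at 2  → match P0@[21:22]
pos 23 'e': at 4 ·f
pos 24 'e': at 5

Matches: [[1,0],[2,0],[3,1],[7,2],[7,3],[8,1],[11,3],[12,1],[15,1],[16,1],[19,3],[20,1],[22,0]]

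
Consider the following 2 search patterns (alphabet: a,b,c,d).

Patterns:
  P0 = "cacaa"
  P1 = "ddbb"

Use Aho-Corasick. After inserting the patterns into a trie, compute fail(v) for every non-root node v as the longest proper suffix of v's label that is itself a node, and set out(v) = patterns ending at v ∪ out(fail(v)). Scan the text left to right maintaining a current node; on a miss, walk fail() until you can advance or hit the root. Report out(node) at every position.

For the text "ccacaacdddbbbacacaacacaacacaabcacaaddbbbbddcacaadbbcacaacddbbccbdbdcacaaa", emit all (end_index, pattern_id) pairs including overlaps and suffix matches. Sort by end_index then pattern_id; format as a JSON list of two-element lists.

Build automaton:
Trie nodes:
  0='ε' goto c→1 d→6
  1='c' goto a→2
  2='ca' goto c→3
  3='cac' goto a→4
  4='caca' goto a→5
  5='cacaa' goto ·  [P0 ends]
  6='d' goto d→7
  7='dd' goto b→8
  8='ddb' goto b→9
  9='ddbb' goto ·  [P1 ends]

Failure links (BFS by depth):
  fail(1) 'c': from fail(0)=0 chase 'c': 0 ⇒ 0;  out=∅∪out(0)=∅
  fail(6) 'd': from fail(0)=0 chase 'd': 0 ⇒ 0;  out=∅∪out(0)=∅
  fail(2) 'ca': from fail(1)=0 chase 'a': 0 ⇒ 0;  out=∅∪out(0)=∅
  fail(7) 'dd': from fail(6)=0 chase 'd': 0 ⇒ 6;  out=∅∪out(6)=∅
  fail(3) 'cac': from fail(2)=0 chase 'c': 0 ⇒ 1;  out=∅∪out(1)=∅
  fail(8) 'ddb': from fail(7)=6 chase 'b': 6→0 ⇒ 0;  out=∅∪out(0)=∅
  fail(4) 'caca': from fail(3)=1 chase 'a': 1 ⇒ 2;  out=∅∪out(2)=∅
  fail(9) 'ddbb': from fail(8)=0 chase 'b': 0 ⇒ 0;  out={1}∪out(0)={1}
  fail(5) 'cacaa': from fail(4)=2 chase 'a': 2→0 ⇒ 0;  out={0}∪out(0)={0}

Scan:
[0] read 'c'  n0⇒n1
[1] read 'c'  n1⇒n1 (fail-walked)
[2] read 'a'  n1⇒n2
[3] read 'c'  n2⇒n3
[4] read 'a'  n3⇒n4
[5] read 'a'  n4⇒n5  → match P0@[1:5]
[6] read 'c'  n5⇒n1 (fail-walked)
[7] read 'd'  n1⇒n6 (fail-walked)
[8] read 'd'  n6⇒n7
[9] read 'd'  n7⇒n7 (fail-walked)
[10] read 'b'  n7⇒n8
[11] read 'b'  n8⇒n9  → match P1@[8:11]
[12] read 'b'  n9⇒n0 (fail-walked)
[13] read 'a'  n0⇒n0
[14] read 'c'  n0⇒n1
[15] read 'a'  n1⇒n2
[16] read 'c'  n2⇒n3
[17] read 'a'  n3⇒n4
[18] read 'a'  n4⇒n5  → match P0@[14:18]
[19] read 'c'  n5⇒n1 (fail-walked)
[20] read 'a'  n1⇒n2
[21] read 'c'  n2⇒n3
[22] read 'a'  n3⇒n4
[23] read 'a'  n4⇒n5  → match P0@[19:23]
[24] read 'c'  n5⇒n1 (fail-walked)
[25] read 'a'  n1⇒n2
[26] read 'c'  n2⇒n3
[27] read 'a'  n3⇒n4
[28] read 'a'  n4⇒n5  → match P0@[24:28]
[29] read 'b'  n5⇒n0 (fail-walked)
[30] read 'c'  n0⇒n1
[31] read 'a'  n1⇒n2
[32] read 'c'  n2⇒n3
[33] read 'a'  n3⇒n4
[34] read 'a'  n4⇒n5  → match P0@[30:34]
[35] read 'd'  n5⇒n6 (fail-walked)
[36] read 'd'  n6⇒n7
[37] read 'b'  n7⇒n8
[38] read 'b'  n8⇒n9  → match P1@[35:38]
[39] read 'b'  n9⇒n0 (fail-walked)
[40] read 'b'  n0⇒n0
[41] read 'd'  n0⇒n6
[42] read 'd'  n6⇒n7
[43] read 'c'  n7⇒n1 (fail-walked)
[44] read 'a'  n1⇒n2
[45] read 'c'  n2⇒n3
[46] read 'a'  n3⇒n4
[47] read 'a'  n4⇒n5  → match P0@[43:47]
[48] read 'd'  n5⇒n6 (fail-walked)
[49] read 'b'  n6⇒n0 (fail-walked)
[50] read 'b'  n0⇒n0
[51] read 'c'  n0⇒n1
[52] read 'a'  n1⇒n2
[53] read 'c'  n2⇒n3
[54] read 'a'  n3⇒n4
[55] read 'a'  n4⇒n5  → match P0@[51:55]
[56] read 'c'  n5⇒n1 (fail-walked)
[57] read 'd'  n1⇒n6 (fail-walked)
[58] read 'd'  n6⇒n7
[59] read 'b'  n7⇒n8
[60] read 'b'  n8⇒n9  → match P1@[57:60]
[61] read 'c'  n9⇒n1 (fail-walked)
[62] read 'c'  n1⇒n1 (fail-walked)
[63] read 'b'  n1⇒n0 (fail-walked)
[64] read 'd'  n0⇒n6
[65] read 'b'  n6⇒n0 (fail-walked)
[66] read 'd'  n0⇒n6
[67] read 'c'  n6⇒n1 (fail-walked)
[68] read 'a'  n1⇒n2
[69] read 'c'  n2⇒n3
[70] read 'a'  n3⇒n4
[71] read 'a'  n4⇒n5  → match P0@[67:71]
[72] read 'a'  n5⇒n0 (fail-walked)

All matches (sorted): [[5,0],[11,1],[18,0],[23,0],[28,0],[34,0],[38,1],[47,0],[55,0],[60,1],[71,0]]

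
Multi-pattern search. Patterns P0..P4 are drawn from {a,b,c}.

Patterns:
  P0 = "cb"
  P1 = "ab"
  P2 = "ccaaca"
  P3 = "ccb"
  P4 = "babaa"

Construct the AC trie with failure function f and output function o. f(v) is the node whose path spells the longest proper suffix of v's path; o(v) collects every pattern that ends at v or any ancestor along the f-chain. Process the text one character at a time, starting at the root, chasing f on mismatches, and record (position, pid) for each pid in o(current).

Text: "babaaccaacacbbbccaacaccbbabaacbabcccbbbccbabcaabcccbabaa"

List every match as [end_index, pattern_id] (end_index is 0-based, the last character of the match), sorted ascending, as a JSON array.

Build:
Trie nodes:
  n0 'ε': a→3 b→11 c→1
  n1 'c': b→2 c→5
  n2 'cb': ·  [P0 ends]
  n3 'a': b→4
  n4 'ab': ·  [P1 ends]
  n5 'cc': a→6 b→10
  n6 'cca': a→7
  n7 'ccaa': c→8
  n8 'ccaac': a→9
  n9 'ccaaca': ·  [P2 ends]
  n10 'ccb': ·  [P3 ends]
  n11 'b': a→12
  n12 'ba': b→13
  n13 'bab': a→14
  n14 'baba': a→15
  n15 'babaa': ·  [P4 ends]

Failure links (BFS by depth):
  n1('c'): parent n0 fail=0; on 'c' 0 → fail=0;  out ∅∪∅=∅
  n3('a'): parent n0 fail=0; on 'a' 0 → fail=0;  out ∅∪∅=∅
  n11('b'): parent n0 fail=0; on 'b' 0 → fail=0;  out ∅∪∅=∅
  n2('cb'): parent n1 fail=0; on 'b' 0 → fail=11;  out {0}∪∅={0}
  n4('ab'): parent n3 fail=0; on 'b' 0 → fail=11;  out {1}∪∅={1}
  n5('cc'): parent n1 fail=0; on 'c' 0 → fail=1;  out ∅∪∅=∅
  n12('ba'): parent n11 fail=0; on 'a' 0 → fail=3;  out ∅∪∅=∅
  n6('cca'): parent n5 fail=1; on 'a' 1→0 → fail=3;  out ∅∪∅=∅
  n10('ccb'): parent n5 fail=1; on 'b' 1 → fail=2;  out {3}∪{0}={0,3}
  n13('bab'): parent n12 fail=3; on 'b' 3 → fail=4;  out ∅∪{1}={1}
  n7('ccaa'): parent n6 fail=3; on 'a' 3→0 → fail=3;  out ∅∪∅=∅
  n14('baba'): parent n13 fail=4; on 'a' 4→11 → fail=12;  out ∅∪∅=∅
  n8('ccaac'): parent n7 fail=3; on 'c' 3→0 → fail=1;  out ∅∪∅=∅
  n15('babaa'): parent n14 fail=12; on 'a' 12→3→0 → fail=3;  out {4}∪∅={4}
  n9('ccaaca'): parent n8 fail=1; on 'a' 1→0 → fail=3;  out {2}∪∅={2}

Text stream:
i=0 'b': node 0→11
i=1 'a': node 11→12
i=2 'b': node 12→13  ** P1@[1:2]
i=3 'a': node 13→14
i=4 'a': node 14→15  ** P4@[0:4]
i=5 'c': node 15→1 (fail-walked)
i=6 'c': node 1→5
i=7 'a': node 5→6
i=8 'a': node 6→7
i=9 'c': node 7→8
i=10 'a': node 8→9  ** P2@[5:10]
i=11 'c': node 9→1 (fail-walked)
i=12 'b': node 1→2  ** P0@[11:12]
i=13 'b': node 2→11 (fail-walked)
i=14 'b': node 11→11 (fail-walked)
i=15 'c': node 11→1 (fail-walked)
i=16 'c': node 1→5
i=17 'a': node 5→6
i=18 'a': node 6→7
i=19 'c': node 7→8
i=20 'a': node 8→9  ** P2@[15:20]
i=21 'c': node 9→1 (fail-walked)
i=22 'c': node 1→5
i=23 'b': node 5→10  ** P0@[22:23],P3@[21:23]
i=24 'b': node 10→11 (fail-walked)
i=25 'a': node 11→12
i=26 'b': node 12→13  ** P1@[25:26]
i=27 'a': node 13→14
i=28 'a': node 14→15  ** P4@[24:28]
i=29 'c': node 15→1 (fail-walked)
i=30 'b': node 1→2  ** P0@[29:30]
i=31 'a': node 2→12 (fail-walked)
i=32 'b': node 12→13  ** P1@[31:32]
i=33 'c': node 13→1 (fail-walked)
i=34 'c': node 1→5
i=35 'c': node 5→5 (fail-walked)
i=36 'b': node 5→10  ** P0@[35:36],P3@[34:36]
i=37 'b': node 10→11 (fail-walked)
i=38 'b': node 11→11 (fail-walked)
i=39 'c': node 11→1 (fail-walked)
i=40 'c': node 1→5
i=41 'b': node 5→10  ** P0@[40:41],P3@[39:41]
i=42 'a': node 10→12 (fail-walked)
i=43 'b': node 12→13  ** P1@[42:43]
i=44 'c': node 13→1 (fail-walked)
i=45 'a': node 1→3 (fail-walked)
i=46 'a': node 3→3 (fail-walked)
i=47 'b': node 3→4  ** P1@[46:47]
i=48 'c': node 4→1 (fail-walked)
i=49 'c': node 1→5
i=50 'c': node 5→5 (fail-walked)
i=51 'b': node 5→10  ** P0@[50:51],P3@[49:51]
i=52 'a': node 10→12 (fail-walked)
i=53 'b': node 12→13  ** P1@[52:53]
i=54 'a': node 13→14
i=55 'a': node 14→15  ** P4@[51:55]

All matches (sorted): [[2,1],[4,4],[10,2],[12,0],[20,2],[23,0],[23,3],[26,1],[28,4],[30,0],[32,1],[36,0],[36,3],[41,0],[41,3],[43,1],[47,1],[51,0],[51,3],[53,1],[55,4]]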